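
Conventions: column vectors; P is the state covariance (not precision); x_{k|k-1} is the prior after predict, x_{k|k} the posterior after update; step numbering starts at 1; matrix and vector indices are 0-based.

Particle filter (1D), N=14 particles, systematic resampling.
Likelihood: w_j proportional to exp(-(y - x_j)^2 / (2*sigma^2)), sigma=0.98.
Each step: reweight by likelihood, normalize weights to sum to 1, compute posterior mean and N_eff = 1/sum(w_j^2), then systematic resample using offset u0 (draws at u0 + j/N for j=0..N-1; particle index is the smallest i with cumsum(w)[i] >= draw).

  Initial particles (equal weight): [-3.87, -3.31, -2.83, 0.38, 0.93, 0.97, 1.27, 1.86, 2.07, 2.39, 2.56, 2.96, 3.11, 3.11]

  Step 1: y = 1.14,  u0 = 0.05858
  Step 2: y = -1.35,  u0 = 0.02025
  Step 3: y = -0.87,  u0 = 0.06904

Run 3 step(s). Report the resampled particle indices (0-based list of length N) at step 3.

resampled_idx = [0, 1, 1, 2, 2, 3, 4, 4, 5, 7, 8, 10, 11, 13]

step 1: w=[0.0000, 0.0000, 0.0000, 0.1169, 0.1543, 0.1556, 0.1565, 0.1206, 0.1007, 0.0700, 0.0553, 0.0282, 0.0209, 0.0209]  mean=1.4926  Neff=8.2987  idx=[3, 4, 4, 5, 5, 5, 6, 6, 7, 7, 8, 9, 10, 13]
step 2: w=[0.3539, 0.1122, 0.1122, 0.1020, 0.1020, 0.1020, 0.0472, 0.0472, 0.0079, 0.0079, 0.0038, 0.0012, 0.0006, 0.0001]  mean=0.8014  Neff=5.3700  idx=[0, 0, 0, 0, 0, 1, 1, 2, 3, 3, 4, 5, 5, 7]
step 3: w=[0.1191, 0.1191, 0.1191, 0.1191, 0.1191, 0.0497, 0.0497, 0.0497, 0.0461, 0.0461, 0.0461, 0.0461, 0.0461, 0.0248]  mean=0.6201  Neff=11.1619  idx=[0, 1, 1, 2, 2, 3, 4, 4, 5, 7, 8, 10, 11, 13]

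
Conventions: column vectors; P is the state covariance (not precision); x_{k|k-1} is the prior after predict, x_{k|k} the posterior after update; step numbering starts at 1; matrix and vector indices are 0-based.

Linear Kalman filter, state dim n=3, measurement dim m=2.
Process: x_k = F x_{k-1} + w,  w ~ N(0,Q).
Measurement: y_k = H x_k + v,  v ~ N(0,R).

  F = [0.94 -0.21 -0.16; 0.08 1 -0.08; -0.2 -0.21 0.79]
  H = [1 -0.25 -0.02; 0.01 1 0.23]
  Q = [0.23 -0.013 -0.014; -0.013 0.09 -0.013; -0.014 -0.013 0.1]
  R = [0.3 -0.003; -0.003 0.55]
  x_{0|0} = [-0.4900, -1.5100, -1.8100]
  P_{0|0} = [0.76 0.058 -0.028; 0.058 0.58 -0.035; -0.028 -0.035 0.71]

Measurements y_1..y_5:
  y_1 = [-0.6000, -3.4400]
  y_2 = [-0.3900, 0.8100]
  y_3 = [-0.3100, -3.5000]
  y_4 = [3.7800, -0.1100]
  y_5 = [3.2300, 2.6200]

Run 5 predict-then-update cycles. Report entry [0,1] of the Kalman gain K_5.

K[0,1] = 0.0621

step 1: x^-=[0.1461, -1.4044, -1.0148]  P^-=[0.9285 -0.0075 -0.2471; -0.0075 0.6946 -0.2349; -0.2471 -0.2349 0.6244]  S=[1.2834 -0.2164; -0.2164 1.1684]  K=[0.7440 0.0906; -0.0466 0.5396; -0.1755 -0.1127]  nu=[-1.1175, -1.8037]  x^+=[-0.8488, -2.3256, -0.6154]  P^+=[0.2376 0.0657 -0.0892; 0.0657 0.3408 -0.1936; -0.0892 -0.1936 0.5786]
step 2: x^-=[-0.2110, -2.3443, 0.1720]  P^-=[0.4576 0.0370 -0.1704; 0.0370 0.4787 -0.3025; -0.1704 -0.3025 0.5836]  S=[0.7731 -0.0996; -0.0996 0.9204]  K=[0.5930 0.0667; -0.0424 0.4403; -0.1638 -0.2024]  nu=[-0.7616, 3.1168]  x^+=[-0.4547, -0.9397, -0.3341]  P^+=[0.1896 0.0551 -0.0959; 0.0551 0.2951 -0.2322; -0.0959 -0.2322 0.5317]
step 3: x^-=[-0.1766, -0.9493, 0.0243]  P^-=[0.4156 0.0386 -0.1560; 0.0386 0.4369 -0.3185; -0.1560 -0.3185 0.5644]  S=[0.7269 -0.0833; -0.0833 0.8704]  K=[0.5699 0.0625; -0.0409 0.4144; -0.1473 -0.2326]  nu=[-0.3703, -2.5545]  x^+=[-0.5472, -1.9927, 0.6731]  P^+=[0.1820 0.0525 -0.0941; 0.0525 0.2834 -0.2432; -0.0941 -0.2432 0.5073]
step 4: x^-=[-0.2036, -2.0903, 1.0597]  P^-=[0.4076 0.0392 -0.1487; 0.0392 0.4264 -0.3226; -0.1487 -0.3226 0.5512]  S=[0.7176 -0.0781; -0.0781 0.8573]  K=[0.5652 0.0621; -0.0405 0.4076; -0.1367 -0.2426]  nu=[3.4822, 1.7387]  x^+=[1.8727, -1.5228, 0.1620]  P^+=[0.1805 0.0518 -0.0918; 0.0518 0.2802 -0.2454; -0.0918 -0.2454 0.4926]
step 5: x^-=[2.0542, -1.3860, 0.0732]  P^-=[0.4051 0.0390 -0.1445; 0.0390 0.4232 -0.3223; -0.1445 -0.3223 0.5418]  S=[0.7148 -0.0765; -0.0765 0.8538]  K=[0.5638 0.0621; -0.0410 0.4057; -0.1308 -0.2450]  nu=[0.8308, 3.9686]  x^+=[2.7689, 0.1900, -1.0077]  P^+=[0.1800 0.0514 -0.0900; 0.0514 0.2790 -0.2446; -0.0900 -0.2446 0.4832]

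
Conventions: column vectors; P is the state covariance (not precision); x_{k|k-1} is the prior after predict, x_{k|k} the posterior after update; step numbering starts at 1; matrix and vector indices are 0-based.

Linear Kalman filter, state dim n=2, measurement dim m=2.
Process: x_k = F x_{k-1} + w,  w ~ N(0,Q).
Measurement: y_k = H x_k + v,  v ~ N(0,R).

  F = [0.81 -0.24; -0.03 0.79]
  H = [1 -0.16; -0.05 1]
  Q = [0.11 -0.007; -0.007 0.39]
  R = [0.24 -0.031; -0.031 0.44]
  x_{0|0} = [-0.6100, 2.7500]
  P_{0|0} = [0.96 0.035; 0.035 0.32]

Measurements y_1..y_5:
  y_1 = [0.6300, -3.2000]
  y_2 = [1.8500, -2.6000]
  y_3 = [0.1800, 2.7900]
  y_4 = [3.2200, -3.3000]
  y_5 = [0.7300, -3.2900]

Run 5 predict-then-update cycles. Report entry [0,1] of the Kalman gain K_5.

K[0,1] = 0.0158

step 1: x^-=[-1.1541, 2.1908]  P^-=[0.7447 -0.0684; -0.0684 0.5889]  S=[1.0216 -0.2314; -0.2314 1.0376]  K=[0.7547 0.0665; -0.0314 0.5639]  nu=[2.1346, -5.4485]  x^+=[0.0945, -0.9485]  P^+=[0.1815 0.0149; 0.0149 0.2498]
step 2: x^-=[0.3041, -0.7521]  P^-=[0.2376 -0.0491; -0.0491 0.5454]  S=[0.5073 -0.1796; -0.1796 0.9909]  K=[0.4938 0.0280; -0.0780 0.5387]  nu=[1.4255, -1.8327]  x^+=[0.9568, -1.8507]  P^+=[0.1181 0.0029; 0.0029 0.2396]
step 3: x^-=[1.2192, -1.4907]  P^-=[0.2002 -0.0534; -0.0534 0.5395]  S=[0.4711 -0.1812; -0.1812 0.9853]  K=[0.4501 0.0184; -0.0915 0.5334]  nu=[-1.2777, 4.3417]  x^+=[0.7239, 0.9421]  P^+=[0.1074 -0.0005; -0.0005 0.2375]
step 4: x^-=[0.3603, 0.7225]  P^-=[0.1943 -0.0550; -0.0550 0.5384]  S=[0.4657 -0.1823; -0.1823 0.9843]  K=[0.4425 0.0162; -0.0947 0.5322]  nu=[2.9753, -4.0045]  x^+=[1.6119, -1.6904]  P^+=[0.1055 -0.0013; -0.0013 0.2370]
step 5: x^-=[1.7113, -1.3838]  P^-=[0.1934 -0.0553; -0.0553 0.5381]  S=[0.4649 -0.1826; -0.1826 0.9841]  K=[0.4412 0.0158; -0.0954 0.5319]  nu=[-1.2027, -1.8207]  x^+=[1.1519, -2.2374]  P^+=[0.1052 -0.0015; -0.0015 0.2369]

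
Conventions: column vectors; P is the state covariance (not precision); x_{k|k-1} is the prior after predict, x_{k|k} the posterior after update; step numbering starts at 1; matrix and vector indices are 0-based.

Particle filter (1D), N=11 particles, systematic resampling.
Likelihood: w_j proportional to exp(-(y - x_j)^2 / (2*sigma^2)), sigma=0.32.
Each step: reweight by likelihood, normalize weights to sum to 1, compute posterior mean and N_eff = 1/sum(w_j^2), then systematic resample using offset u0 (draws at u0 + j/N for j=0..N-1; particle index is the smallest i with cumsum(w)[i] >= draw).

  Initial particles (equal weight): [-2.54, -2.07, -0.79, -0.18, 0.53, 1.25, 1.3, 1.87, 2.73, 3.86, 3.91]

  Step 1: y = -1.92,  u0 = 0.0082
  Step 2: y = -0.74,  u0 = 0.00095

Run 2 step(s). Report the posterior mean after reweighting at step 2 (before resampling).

post_mean = -2.0701

step 1: w=[0.1456, 0.8525, 0.0019, 0.0000, 0.0000, 0.0000, 0.0000, 0.0000, 0.0000, 0.0000, 0.0000]  mean=-2.1361  Neff=1.3369  idx=[0, 0, 1, 1, 1, 1, 1, 1, 1, 1, 1]
step 2: w=[0.0001, 0.0001, 0.1111, 0.1111, 0.1111, 0.1111, 0.1111, 0.1111, 0.1111, 0.1111, 0.1111]  mean=-2.0701  Neff=9.0030  idx=[2, 2, 3, 4, 5, 6, 6, 7, 8, 9, 10]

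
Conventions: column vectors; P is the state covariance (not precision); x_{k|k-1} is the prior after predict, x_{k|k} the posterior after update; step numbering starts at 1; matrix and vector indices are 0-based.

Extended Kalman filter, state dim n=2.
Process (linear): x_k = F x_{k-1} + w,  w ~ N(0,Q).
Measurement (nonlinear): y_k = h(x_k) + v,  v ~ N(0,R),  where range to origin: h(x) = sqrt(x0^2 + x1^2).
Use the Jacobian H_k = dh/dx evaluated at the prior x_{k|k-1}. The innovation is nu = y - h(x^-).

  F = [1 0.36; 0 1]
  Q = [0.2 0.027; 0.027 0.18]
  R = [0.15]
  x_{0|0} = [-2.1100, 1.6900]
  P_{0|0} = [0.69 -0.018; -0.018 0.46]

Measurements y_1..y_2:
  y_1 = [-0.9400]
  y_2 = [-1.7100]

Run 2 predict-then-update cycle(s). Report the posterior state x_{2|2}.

step 1: x^-=[-1.5016, 1.6900]  P^-=[0.9367 0.1746; 0.1746 0.6400]  H_jac=[-0.6642 0.7475]  S=[0.7475]  K=[-0.6577; 0.4849]  nu=[-3.2007]  x^+=[0.6035, 0.1380]  P^+=[0.6133 0.4130; 0.4130 0.4642]
step 2: x^-=[0.6531, 0.1380]  P^-=[1.1708 0.6071; 0.6071 0.6442]  H_jac=[0.9784 0.2067]  S=[1.5439]  K=[0.8233; 0.4710]  nu=[-2.3776]  x^+=[-1.3042, -0.9818]  P^+=[0.1244 0.0085; 0.0085 0.3018]

x_post = [-1.3042, -0.9818]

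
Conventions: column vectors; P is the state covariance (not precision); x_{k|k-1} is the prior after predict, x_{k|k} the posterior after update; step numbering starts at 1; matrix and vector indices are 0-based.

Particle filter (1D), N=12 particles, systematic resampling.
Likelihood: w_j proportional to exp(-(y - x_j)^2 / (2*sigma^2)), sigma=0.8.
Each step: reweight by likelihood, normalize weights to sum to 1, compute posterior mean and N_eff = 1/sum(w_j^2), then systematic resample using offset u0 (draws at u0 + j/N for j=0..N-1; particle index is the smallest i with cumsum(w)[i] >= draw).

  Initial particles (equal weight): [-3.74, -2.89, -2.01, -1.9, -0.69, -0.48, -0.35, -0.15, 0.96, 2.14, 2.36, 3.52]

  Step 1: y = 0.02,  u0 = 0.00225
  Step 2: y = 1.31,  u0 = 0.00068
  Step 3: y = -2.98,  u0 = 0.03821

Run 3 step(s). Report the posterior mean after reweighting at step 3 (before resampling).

post_mean = -0.4899

step 1: w=[0.0000, 0.0003, 0.0100, 0.0140, 0.1679, 0.2048, 0.2237, 0.2434, 0.1249, 0.0074, 0.0035, 0.0000]  mean=-0.2326  Neff=5.1167  idx=[2, 4, 4, 5, 5, 6, 6, 6, 7, 7, 7, 8]
step 2: w=[0.0001, 0.0212, 0.0212, 0.0394, 0.0394, 0.0559, 0.0559, 0.0559, 0.0911, 0.0911, 0.0911, 0.4377]  mean=0.2532  Neff=4.3509  idx=[1, 4, 5, 7, 8, 9, 10, 11, 11, 11, 11, 11]
step 3: w=[0.4265, 0.1944, 0.1154, 0.1154, 0.0492, 0.0492, 0.0492, 0.0001, 0.0001, 0.0001, 0.0001, 0.0001]  mean=-0.4899  Neff=3.9433  idx=[0, 0, 0, 0, 0, 1, 1, 2, 2, 3, 4, 6]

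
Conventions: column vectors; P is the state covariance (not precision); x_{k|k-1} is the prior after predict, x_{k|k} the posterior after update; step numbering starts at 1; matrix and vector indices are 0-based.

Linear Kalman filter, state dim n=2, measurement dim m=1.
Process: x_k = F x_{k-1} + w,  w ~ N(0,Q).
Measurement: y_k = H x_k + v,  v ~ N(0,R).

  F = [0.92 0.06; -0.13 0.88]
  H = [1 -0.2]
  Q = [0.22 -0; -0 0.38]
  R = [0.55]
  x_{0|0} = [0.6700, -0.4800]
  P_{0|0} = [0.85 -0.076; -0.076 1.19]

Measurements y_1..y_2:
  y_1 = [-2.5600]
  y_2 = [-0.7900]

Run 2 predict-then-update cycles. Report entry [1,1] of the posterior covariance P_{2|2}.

step 1: x^-=[0.5876, -0.5095]  P^-=[0.9353 -0.0998; -0.0998 1.3333]  S=[1.5786]  K=[0.6052; -0.2321]  nu=[-3.2495]  x^+=[-1.3789, 0.2448]  P^+=[0.3572 0.1220; 0.1220 1.2482]
step 2: x^-=[-1.2539, 0.3947]  P^-=[0.5403 0.1210; 0.1210 1.3248]  S=[1.0949]  K=[0.4714; -0.1315]  nu=[0.5428]  x^+=[-0.9980, 0.3233]  P^+=[0.2970 0.1888; 0.1888 1.3058]

P_post[1,1] = 1.3058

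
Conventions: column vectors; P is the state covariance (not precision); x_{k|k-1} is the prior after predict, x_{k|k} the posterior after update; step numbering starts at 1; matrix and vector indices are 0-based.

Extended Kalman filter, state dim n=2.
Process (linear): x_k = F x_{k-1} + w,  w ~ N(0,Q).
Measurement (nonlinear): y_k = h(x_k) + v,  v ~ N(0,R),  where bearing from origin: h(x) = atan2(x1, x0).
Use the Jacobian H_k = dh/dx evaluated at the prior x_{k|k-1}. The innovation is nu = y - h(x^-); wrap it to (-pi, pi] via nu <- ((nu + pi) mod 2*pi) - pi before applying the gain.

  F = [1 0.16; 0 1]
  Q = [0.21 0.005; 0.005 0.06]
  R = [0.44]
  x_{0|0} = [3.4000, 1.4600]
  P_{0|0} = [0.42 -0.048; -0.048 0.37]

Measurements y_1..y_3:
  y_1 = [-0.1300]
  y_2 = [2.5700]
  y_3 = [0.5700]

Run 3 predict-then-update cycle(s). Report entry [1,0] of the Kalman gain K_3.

K[1,0] = 0.1887

step 1: x^-=[3.6336, 1.4600]  P^-=[0.6241 0.0162; 0.0162 0.4300]  H_jac=[-0.0952 0.2370]  S=[0.4691]  K=[-0.1185; 0.2139]  nu=[-0.5121]  x^+=[3.6943, 1.3505]  P^+=[0.6175 0.0281; 0.0281 0.4085]
step 2: x^-=[3.9103, 1.3505]  P^-=[0.8470 0.0985; 0.0985 0.4685]  H_jac=[-0.0789 0.2285]  S=[0.4662]  K=[-0.0951; 0.2130]  nu=[2.2375]  x^+=[3.6976, 1.8270]  P^+=[0.8428 0.1079; 0.1079 0.4474]
step 3: x^-=[3.9899, 1.8270]  P^-=[1.0987 0.1845; 0.1845 0.5074]  H_jac=[-0.0949 0.2072]  S=[0.4644]  K=[-0.1422; 0.1887]  nu=[0.1406]  x^+=[3.9699, 1.8535]  P^+=[1.0894 0.1969; 0.1969 0.4909]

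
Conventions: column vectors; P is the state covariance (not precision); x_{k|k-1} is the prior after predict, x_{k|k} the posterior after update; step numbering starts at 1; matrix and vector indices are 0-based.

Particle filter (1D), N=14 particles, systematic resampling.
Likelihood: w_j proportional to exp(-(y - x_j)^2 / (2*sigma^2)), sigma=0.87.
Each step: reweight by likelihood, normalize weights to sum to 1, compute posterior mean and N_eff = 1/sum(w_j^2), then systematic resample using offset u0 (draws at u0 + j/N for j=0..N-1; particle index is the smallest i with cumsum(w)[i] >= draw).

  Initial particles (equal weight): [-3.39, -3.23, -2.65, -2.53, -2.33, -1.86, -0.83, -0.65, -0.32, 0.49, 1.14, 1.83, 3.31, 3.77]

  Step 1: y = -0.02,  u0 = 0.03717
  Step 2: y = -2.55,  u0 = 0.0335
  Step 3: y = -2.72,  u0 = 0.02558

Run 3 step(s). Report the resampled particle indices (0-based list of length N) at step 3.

resampled_idx = [0, 0, 1, 1, 2, 2, 3, 4, 4, 5, 5, 6, 6, 9]

step 1: w=[0.0001, 0.0003, 0.0027, 0.0040, 0.0076, 0.0275, 0.1670, 0.1982, 0.2427, 0.2169, 0.1059, 0.0269, 0.0002, 0.0000]  mean=-0.1558  Neff=5.3788  idx=[5, 6, 6, 7, 7, 7, 8, 8, 8, 9, 9, 9, 10, 10]
step 2: w=[0.5182, 0.1005, 0.1005, 0.0654, 0.0654, 0.0654, 0.0266, 0.0266, 0.0266, 0.0016, 0.0016, 0.0016, 0.0001, 0.0001]  mean=-1.2811  Neff=3.2931  idx=[0, 0, 0, 0, 0, 0, 0, 1, 1, 2, 3, 4, 5, 7]
step 3: w=[0.1284, 0.1284, 0.1284, 0.1284, 0.1284, 0.1284, 0.1284, 0.0198, 0.0198, 0.0198, 0.0123, 0.0123, 0.0123, 0.0047]  mean=-1.7469  Neff=8.5393  idx=[0, 0, 1, 1, 2, 2, 3, 4, 4, 5, 5, 6, 6, 9]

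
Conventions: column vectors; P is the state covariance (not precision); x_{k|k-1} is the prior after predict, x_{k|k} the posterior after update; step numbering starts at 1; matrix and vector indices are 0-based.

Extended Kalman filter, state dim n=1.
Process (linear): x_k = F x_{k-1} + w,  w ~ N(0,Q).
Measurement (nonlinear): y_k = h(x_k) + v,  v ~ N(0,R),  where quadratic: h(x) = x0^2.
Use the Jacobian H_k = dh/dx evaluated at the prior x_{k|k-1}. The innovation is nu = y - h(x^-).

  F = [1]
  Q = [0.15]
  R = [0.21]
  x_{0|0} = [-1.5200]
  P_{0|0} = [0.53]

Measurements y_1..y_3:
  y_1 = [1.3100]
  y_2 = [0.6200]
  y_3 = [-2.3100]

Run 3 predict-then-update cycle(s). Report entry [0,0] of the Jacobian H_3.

step 1: x^-=[-1.5200]  P^-=[0.6800]  H_jac=[-3.0400]  S=[6.4943]  K=[-0.3183]  nu=[-1.0004]  x^+=[-1.2016]  P^+=[0.0220]
step 2: x^-=[-1.2016]  P^-=[0.1720]  H_jac=[-2.4031]  S=[1.2032]  K=[-0.3435]  nu=[-0.8238]  x^+=[-0.9186]  P^+=[0.0300]
step 3: x^-=[-0.9186]  P^-=[0.1800]  H_jac=[-1.8372]  S=[0.8176]  K=[-0.4045]  nu=[-3.1538]  x^+=[0.3571]  P^+=[0.0462]

H_jac[0,0] = -1.8372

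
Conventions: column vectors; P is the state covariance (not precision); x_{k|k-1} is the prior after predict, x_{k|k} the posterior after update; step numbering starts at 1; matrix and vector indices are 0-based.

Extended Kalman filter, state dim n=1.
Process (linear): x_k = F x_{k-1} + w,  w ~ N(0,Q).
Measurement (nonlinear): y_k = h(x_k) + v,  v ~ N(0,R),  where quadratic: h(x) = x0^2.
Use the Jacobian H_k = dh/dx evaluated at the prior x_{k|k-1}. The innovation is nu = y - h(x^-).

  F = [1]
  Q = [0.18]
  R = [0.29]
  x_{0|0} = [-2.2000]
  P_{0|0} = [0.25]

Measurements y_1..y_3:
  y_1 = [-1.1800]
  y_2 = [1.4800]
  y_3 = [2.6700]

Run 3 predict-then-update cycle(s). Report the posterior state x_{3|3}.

step 1: x^-=[-2.2000]  P^-=[0.4300]  H_jac=[-4.4000]  S=[8.6148]  K=[-0.2196]  nu=[-6.0200]  x^+=[-0.8779]  P^+=[0.0145]
step 2: x^-=[-0.8779]  P^-=[0.1945]  H_jac=[-1.7558]  S=[0.8895]  K=[-0.3839]  nu=[0.7093]  x^+=[-1.1502]  P^+=[0.0634]
step 3: x^-=[-1.1502]  P^-=[0.2434]  H_jac=[-2.3003]  S=[1.5780]  K=[-0.3548]  nu=[1.3471]  x^+=[-1.6282]  P^+=[0.0447]

x_post = [-1.6282]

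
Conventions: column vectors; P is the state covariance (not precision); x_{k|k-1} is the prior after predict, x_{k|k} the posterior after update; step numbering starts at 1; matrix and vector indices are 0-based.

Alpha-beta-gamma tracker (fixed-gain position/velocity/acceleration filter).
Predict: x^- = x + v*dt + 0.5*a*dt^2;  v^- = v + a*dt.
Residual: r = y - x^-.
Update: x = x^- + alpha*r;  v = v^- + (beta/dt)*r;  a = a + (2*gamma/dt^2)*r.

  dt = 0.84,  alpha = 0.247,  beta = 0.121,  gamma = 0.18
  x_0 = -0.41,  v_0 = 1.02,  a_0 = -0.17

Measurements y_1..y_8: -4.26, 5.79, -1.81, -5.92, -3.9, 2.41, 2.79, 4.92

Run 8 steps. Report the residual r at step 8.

step 1: x_pred=0.3868  r=-4.6468  x^+=-0.7609  v^+=0.2078  a^+=-2.5408
step 2: x_pred=-1.4828  r=7.2728  x^+=0.3136  v^+=-0.8788  a^+=1.1698
step 3: x_pred=-0.0119  r=-1.7981  x^+=-0.4560  v^+=-0.1552  a^+=0.2524
step 4: x_pred=-0.4974  r=-5.4226  x^+=-1.8368  v^+=-0.7244  a^+=-2.5143
step 5: x_pred=-3.3323  r=-0.5677  x^+=-3.4725  v^+=-2.9181  a^+=-2.8039
step 6: x_pred=-6.9129  r=9.3229  x^+=-4.6102  v^+=-3.9304  a^+=1.9527
step 7: x_pred=-7.2228  r=10.0128  x^+=-4.7497  v^+=-0.8479  a^+=7.0613
step 8: x_pred=-2.9706  r=7.8906  x^+=-1.0216  v^+=6.2202  a^+=11.0871

resid = 7.8906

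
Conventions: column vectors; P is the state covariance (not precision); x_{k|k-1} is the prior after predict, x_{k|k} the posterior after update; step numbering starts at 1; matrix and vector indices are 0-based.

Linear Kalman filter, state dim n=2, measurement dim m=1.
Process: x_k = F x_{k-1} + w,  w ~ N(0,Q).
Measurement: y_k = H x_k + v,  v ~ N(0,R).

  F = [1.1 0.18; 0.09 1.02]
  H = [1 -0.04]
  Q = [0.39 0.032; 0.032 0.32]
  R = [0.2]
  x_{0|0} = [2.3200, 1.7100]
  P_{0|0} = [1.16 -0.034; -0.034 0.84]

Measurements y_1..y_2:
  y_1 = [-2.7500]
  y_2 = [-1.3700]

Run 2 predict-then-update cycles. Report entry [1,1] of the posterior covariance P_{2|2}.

P_post[1,1] = 1.4625

step 1: x^-=[2.8598, 1.9530]  P^-=[1.8074 0.2624; 0.2624 1.1971]  S=[1.9883]  K=[0.9037; 0.1079]  nu=[-5.5317]  x^+=[-2.1393, 1.3563]  P^+=[0.1835 0.0685; 0.0685 1.1740]
step 2: x^-=[-2.1091, 1.1909]  P^-=[0.6772 0.3437; 0.3437 1.5554]  S=[0.8522]  K=[0.7785; 0.3303]  nu=[0.7868]  x^+=[-1.4966, 1.4507]  P^+=[0.1607 0.1246; 0.1246 1.4625]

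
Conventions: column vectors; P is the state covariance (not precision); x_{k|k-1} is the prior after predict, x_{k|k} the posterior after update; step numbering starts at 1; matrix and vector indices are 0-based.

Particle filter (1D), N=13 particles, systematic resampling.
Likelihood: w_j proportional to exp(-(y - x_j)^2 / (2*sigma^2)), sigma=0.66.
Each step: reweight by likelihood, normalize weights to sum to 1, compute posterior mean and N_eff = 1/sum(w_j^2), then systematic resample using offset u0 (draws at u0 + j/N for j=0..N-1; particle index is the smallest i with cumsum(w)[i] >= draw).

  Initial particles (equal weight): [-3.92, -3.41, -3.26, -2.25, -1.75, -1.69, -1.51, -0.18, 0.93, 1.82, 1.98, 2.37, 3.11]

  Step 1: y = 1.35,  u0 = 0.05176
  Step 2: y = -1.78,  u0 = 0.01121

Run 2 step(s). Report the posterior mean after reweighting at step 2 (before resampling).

post_mean = 0.9317

step 1: w=[0.0000, 0.0000, 0.0000, 0.0000, 0.0000, 0.0000, 0.0000, 0.0259, 0.3109, 0.2955, 0.2414, 0.1153, 0.0109]  mean=1.6073  Neff=3.9008  idx=[8, 8, 8, 8, 9, 9, 9, 9, 10, 10, 10, 11, 11]
step 2: w=[0.2495, 0.2495, 0.2495, 0.2495, 0.0004, 0.0004, 0.0004, 0.0004, 0.0001, 0.0001, 0.0001, 0.0000, 0.0000]  mean=0.9317  Neff=4.0152  idx=[0, 0, 0, 0, 1, 1, 1, 2, 2, 2, 3, 3, 3]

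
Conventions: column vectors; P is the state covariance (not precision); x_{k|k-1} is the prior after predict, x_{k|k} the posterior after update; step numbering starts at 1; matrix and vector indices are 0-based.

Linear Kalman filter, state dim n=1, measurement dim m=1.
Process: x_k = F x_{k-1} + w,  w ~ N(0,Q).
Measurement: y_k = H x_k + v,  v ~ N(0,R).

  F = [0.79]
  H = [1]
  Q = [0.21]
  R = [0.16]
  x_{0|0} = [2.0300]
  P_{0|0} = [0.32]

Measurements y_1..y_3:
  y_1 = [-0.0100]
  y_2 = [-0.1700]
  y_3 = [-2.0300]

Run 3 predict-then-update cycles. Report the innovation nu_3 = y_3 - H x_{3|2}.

innov = [-2.0445]

step 1: x^-=[1.6037]  P^-=[0.4097]  S=[0.5697]  K=[0.7192]  nu=[-1.6137]  x^+=[0.4432]  P^+=[0.1151]
step 2: x^-=[0.3501]  P^-=[0.2818]  S=[0.4418]  K=[0.6379]  nu=[-0.5201]  x^+=[0.0184]  P^+=[0.1021]
step 3: x^-=[0.0145]  P^-=[0.2737]  S=[0.4337]  K=[0.6311]  nu=[-2.0445]  x^+=[-1.2757]  P^+=[0.1010]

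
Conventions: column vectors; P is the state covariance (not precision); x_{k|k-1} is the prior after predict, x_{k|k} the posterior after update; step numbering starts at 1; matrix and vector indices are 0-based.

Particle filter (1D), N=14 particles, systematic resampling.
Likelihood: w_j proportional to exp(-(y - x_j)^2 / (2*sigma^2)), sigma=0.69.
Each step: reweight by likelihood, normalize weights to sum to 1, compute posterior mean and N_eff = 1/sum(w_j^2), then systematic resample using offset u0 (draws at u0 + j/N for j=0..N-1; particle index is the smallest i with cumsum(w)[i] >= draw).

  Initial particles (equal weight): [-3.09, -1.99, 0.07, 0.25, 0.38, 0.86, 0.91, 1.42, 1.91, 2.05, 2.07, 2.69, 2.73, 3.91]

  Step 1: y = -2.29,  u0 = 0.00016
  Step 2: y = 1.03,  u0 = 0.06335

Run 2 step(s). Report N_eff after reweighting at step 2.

step 1: w=[0.3583, 0.6384, 0.0020, 0.0008, 0.0004, 0.0000, 0.0000, 0.0000, 0.0000, 0.0000, 0.0000, 0.0000, 0.0000, 0.0000]  mean=-2.3771  Neff=1.8657  idx=[0, 0, 0, 0, 0, 0, 1, 1, 1, 1, 1, 1, 1, 1]
step 2: w=[0.0000, 0.0000, 0.0000, 0.0000, 0.0000, 0.0000, 0.1250, 0.1250, 0.1250, 0.1250, 0.1250, 0.1250, 0.1250, 0.1250]  mean=-1.9902  Neff=8.0031  idx=[6, 7, 7, 8, 8, 9, 9, 10, 11, 11, 12, 12, 13, 13]

N_eff = 8.0031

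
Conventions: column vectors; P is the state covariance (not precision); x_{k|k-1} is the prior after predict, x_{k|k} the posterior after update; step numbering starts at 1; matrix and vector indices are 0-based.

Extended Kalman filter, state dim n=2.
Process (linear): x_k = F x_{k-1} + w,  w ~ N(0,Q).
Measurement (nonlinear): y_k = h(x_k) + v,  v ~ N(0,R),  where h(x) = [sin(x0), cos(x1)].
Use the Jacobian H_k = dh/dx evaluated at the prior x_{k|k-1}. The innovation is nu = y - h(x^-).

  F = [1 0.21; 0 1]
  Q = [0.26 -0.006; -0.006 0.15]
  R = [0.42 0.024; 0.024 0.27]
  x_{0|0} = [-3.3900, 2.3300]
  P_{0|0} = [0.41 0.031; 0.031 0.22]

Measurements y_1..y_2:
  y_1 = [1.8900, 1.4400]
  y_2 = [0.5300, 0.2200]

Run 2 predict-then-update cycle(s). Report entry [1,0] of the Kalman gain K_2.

K[1,0] = -0.0093

step 1: x^-=[-2.9007, 2.3300]  P^-=[0.6927 0.0712; 0.0712 0.3700]  H_jac=[-0.9711 0.0000; 0.0000 -0.7254]  S=[1.0733 0.0742; 0.0742 0.4647]  K=[-0.6260 -0.0112; -0.0248 -0.5736]  nu=[2.1286, 2.1283]  x^+=[-4.2571, 1.0564]  P^+=[0.2710 0.0249; 0.0249 0.2143]
step 2: x^-=[-4.0353, 1.0564]  P^-=[0.5509 0.0639; 0.0639 0.3643]  H_jac=[-0.6265 0.0000; 0.0000 -0.8706]  S=[0.6363 0.0589; 0.0589 0.5461]  K=[-0.5384 -0.0438; -0.0093 -0.5798]  nu=[-0.2494, -0.2720]  x^+=[-3.8891, 1.2164]  P^+=[0.3626 0.0284; 0.0284 0.1801]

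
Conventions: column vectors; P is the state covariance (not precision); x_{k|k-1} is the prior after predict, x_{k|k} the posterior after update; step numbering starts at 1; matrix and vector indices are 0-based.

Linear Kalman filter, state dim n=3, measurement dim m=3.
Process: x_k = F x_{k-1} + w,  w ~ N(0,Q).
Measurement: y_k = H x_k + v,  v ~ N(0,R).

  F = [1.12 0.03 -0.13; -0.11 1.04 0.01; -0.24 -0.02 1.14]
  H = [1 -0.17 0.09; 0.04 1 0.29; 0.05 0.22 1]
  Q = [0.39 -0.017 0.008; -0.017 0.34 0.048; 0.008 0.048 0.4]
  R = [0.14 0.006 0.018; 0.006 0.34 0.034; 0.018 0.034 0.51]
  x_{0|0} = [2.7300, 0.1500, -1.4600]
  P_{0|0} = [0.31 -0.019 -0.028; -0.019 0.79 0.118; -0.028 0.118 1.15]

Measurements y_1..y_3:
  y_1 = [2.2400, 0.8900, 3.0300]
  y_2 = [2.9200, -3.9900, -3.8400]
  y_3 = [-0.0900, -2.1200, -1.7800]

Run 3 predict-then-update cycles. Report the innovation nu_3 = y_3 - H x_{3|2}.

step 1: x^-=[3.2519, -0.1589, -2.3226]  P^-=[0.8050 -0.0707 -0.2780; -0.0707 1.2052 0.2010; -0.2780 0.2010 1.9225]  S=[0.9632 -0.2602 -0.1382; -0.2602 1.8126 1.0528; -0.1382 1.0528 2.5519]  K=[0.8383 0.1129 -0.1005; -0.0808 0.7643 -0.1384; -0.0453 -0.0489 0.7830]  nu=[-0.8299, 1.5924, 5.2250]  x^+=[2.2112, 0.4020, 1.7280]  P^+=[0.1291 0.0492 -0.0496; 0.0492 0.2849 -0.1112; -0.0496 -0.1112 0.4238]
step 2: x^-=[2.2639, 0.1922, 1.4312]  P^-=[0.5779 0.0464 -0.1601; 0.0464 0.6363 -0.0873; -0.1601 -0.0873 0.9910]  S=[0.7024 -0.0577 -0.0256; -0.0577 1.0099 0.3636; -0.0256 0.3636 1.4798]  K=[0.7960 0.1018 -0.0930; -0.0504 0.6482 -0.1230; -0.0598 -0.0502 0.6626]  nu=[0.5599, -4.6878, -5.4267]  x^+=[2.7372, -2.2073, -1.9624]  P^+=[0.1220 0.0445 -0.0455; 0.0445 0.2423 -0.0971; -0.0455 -0.0971 0.3588]
step 3: x^-=[3.2545, -2.6163, -2.8499]  P^-=[0.5664 0.0387 -0.1426; 0.0387 0.5915 -0.0701; -0.1426 -0.0701 0.9032]  S=[0.6941 -0.0546 -0.0190; -0.0546 0.9675 0.3471; -0.0190 0.3471 1.3990]  K=[0.7932 0.0974 -0.0890; -0.0517 0.6294 -0.1126; -0.0568 -0.0399 0.6386]  nu=[-3.5328, 1.1926, 1.4827]  x^+=[0.4364, -1.8498, -1.7500]  P^+=[0.1212 0.0425 -0.0432; 0.0425 0.2345 -0.0907; -0.0432 -0.0907 0.3454]

innov = [-3.5328, 1.1926, 1.4827]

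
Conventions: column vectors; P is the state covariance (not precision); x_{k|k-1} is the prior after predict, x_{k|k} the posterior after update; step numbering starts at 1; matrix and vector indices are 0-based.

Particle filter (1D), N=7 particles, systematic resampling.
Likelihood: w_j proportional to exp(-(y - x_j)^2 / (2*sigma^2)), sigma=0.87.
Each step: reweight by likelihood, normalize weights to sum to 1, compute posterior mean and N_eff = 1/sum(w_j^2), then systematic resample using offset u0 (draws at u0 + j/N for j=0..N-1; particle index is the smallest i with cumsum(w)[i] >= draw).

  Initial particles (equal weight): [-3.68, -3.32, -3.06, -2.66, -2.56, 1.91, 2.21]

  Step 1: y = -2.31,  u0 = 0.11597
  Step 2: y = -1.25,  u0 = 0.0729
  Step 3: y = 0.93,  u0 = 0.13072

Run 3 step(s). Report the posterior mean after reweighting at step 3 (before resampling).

step 1: w=[0.0859, 0.1512, 0.2046, 0.2736, 0.2847, 0.0000, 0.0000]  mean=-2.9008  Neff=4.3857  idx=[1, 2, 2, 3, 3, 4, 4]
step 2: w=[0.0401, 0.0781, 0.0781, 0.1829, 0.1829, 0.2189, 0.2189]  mean=-2.7052  Neff=5.6633  idx=[1, 3, 3, 4, 5, 6, 6]
step 3: w=[0.0170, 0.1262, 0.1262, 0.1262, 0.2015, 0.2015, 0.2015]  mean=-2.6064  Neff=5.8885  idx=[1, 3, 4, 4, 5, 6, 6]

post_mean = -2.6064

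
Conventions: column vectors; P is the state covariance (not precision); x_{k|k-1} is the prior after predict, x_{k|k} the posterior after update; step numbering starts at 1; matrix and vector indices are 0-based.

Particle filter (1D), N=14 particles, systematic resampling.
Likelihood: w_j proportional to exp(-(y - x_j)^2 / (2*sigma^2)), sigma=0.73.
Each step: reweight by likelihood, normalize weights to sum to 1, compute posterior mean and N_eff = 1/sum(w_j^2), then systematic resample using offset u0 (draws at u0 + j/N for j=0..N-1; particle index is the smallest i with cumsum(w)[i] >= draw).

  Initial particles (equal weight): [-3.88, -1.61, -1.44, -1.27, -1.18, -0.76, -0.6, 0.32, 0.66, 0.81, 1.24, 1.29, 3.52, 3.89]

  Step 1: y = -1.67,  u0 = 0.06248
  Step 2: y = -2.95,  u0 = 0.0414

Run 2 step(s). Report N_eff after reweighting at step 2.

N_eff = 9.2927

step 1: w=[0.0023, 0.2238, 0.2137, 0.1933, 0.1793, 0.1033, 0.0767, 0.0055, 0.0014, 0.0007, 0.0001, 0.0001, 0.0000, 0.0000]  mean=-1.2551  Neff=5.4995  idx=[1, 1, 1, 2, 2, 2, 3, 3, 4, 4, 4, 5, 6, 6]
step 2: w=[0.1505, 0.1505, 0.1505, 0.0955, 0.0955, 0.0955, 0.0574, 0.0574, 0.0429, 0.0429, 0.0429, 0.0090, 0.0046, 0.0046]  mean=-1.4500  Neff=9.2927  idx=[0, 0, 1, 1, 2, 2, 3, 3, 4, 5, 6, 7, 9, 10]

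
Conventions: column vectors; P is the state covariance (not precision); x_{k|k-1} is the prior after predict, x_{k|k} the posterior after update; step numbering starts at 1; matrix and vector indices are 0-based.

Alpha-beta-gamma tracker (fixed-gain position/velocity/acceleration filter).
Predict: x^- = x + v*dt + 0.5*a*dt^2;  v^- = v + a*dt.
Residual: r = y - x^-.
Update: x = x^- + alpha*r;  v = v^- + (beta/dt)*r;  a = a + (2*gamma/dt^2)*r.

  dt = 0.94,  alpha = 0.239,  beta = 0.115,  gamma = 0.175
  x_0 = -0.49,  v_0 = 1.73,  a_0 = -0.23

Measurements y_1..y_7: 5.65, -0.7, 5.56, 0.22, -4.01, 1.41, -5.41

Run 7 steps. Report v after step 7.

v_post = -13.7166

step 1: x_pred=1.0346  r=4.6154  x^+=2.1377  v^+=2.0785  a^+=1.5982
step 2: x_pred=4.7975  r=-5.4975  x^+=3.4836  v^+=2.9082  a^+=-0.5794
step 3: x_pred=5.9613  r=-0.4013  x^+=5.8654  v^+=2.3145  a^+=-0.7384
step 4: x_pred=7.7148  r=-7.4948  x^+=5.9235  v^+=0.7035  a^+=-3.7071
step 5: x_pred=4.9470  r=-8.9570  x^+=2.8063  v^+=-3.8770  a^+=-7.2550
step 6: x_pred=-4.0434  r=5.4534  x^+=-2.7400  v^+=-10.0296  a^+=-5.0949
step 7: x_pred=-14.4187  r=9.0087  x^+=-12.2656  v^+=-13.7166  a^+=-1.5265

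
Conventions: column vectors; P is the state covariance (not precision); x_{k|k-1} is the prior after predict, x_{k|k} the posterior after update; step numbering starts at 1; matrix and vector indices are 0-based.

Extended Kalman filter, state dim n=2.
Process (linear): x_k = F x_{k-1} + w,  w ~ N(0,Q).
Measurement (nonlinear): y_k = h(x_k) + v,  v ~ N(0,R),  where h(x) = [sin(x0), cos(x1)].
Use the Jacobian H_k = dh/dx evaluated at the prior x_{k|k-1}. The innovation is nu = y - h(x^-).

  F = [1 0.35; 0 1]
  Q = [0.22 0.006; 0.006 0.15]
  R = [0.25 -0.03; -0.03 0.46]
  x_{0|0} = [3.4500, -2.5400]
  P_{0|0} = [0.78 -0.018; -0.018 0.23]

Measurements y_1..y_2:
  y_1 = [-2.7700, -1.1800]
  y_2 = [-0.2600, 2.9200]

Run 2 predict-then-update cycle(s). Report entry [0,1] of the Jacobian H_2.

step 1: x^-=[2.5610, -2.5400]  P^-=[1.0156 0.0685; 0.0685 0.3800]  H_jac=[-0.8361 0.0000; 0.0000 0.5660]  S=[0.9600 -0.0624; -0.0624 0.5817]  K=[-0.8864 -0.0285; -0.0359 0.3659]  nu=[-3.3185, -0.3556]  x^+=[5.5126, -2.5510]  P^+=[0.2640 0.0239; 0.0239 0.2993]
step 2: x^-=[4.6197, -2.5510]  P^-=[0.5374 0.1346; 0.1346 0.4493]  H_jac=[-0.0925 0.0000; 0.0000 0.5568]  S=[0.2546 -0.0369; -0.0369 0.5993]  K=[-0.1788 0.1140; 0.0117 0.4181]  nu=[0.7357, 3.7506]  x^+=[4.9159, -0.9741]  P^+=[0.5199 0.1038; 0.1038 0.3448]

H_jac[0,1] = 0.0000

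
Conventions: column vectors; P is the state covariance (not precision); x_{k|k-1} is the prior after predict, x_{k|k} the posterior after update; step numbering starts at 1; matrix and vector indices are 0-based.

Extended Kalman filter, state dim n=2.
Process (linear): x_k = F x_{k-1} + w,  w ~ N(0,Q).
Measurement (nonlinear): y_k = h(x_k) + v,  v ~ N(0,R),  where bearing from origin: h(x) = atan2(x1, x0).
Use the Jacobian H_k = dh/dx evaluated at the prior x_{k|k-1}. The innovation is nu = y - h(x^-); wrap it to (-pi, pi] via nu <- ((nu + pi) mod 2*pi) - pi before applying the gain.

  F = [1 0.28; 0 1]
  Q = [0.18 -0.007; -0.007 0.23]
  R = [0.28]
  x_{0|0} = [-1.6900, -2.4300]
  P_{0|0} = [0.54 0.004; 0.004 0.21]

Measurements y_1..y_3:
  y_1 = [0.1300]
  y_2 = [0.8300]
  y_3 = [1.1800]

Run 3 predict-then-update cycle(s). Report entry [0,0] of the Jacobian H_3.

step 1: x^-=[-2.3704, -2.4300]  P^-=[0.7387 0.0558; 0.0558 0.4400]  H_jac=[0.2109 -0.2057]  S=[0.3266]  K=[0.4418; -0.2411]  nu=[2.4738]  x^+=[-1.2776, -3.0264]  P^+=[0.6750 0.0906; 0.0906 0.4210]
step 2: x^-=[-2.1249, -3.0264]  P^-=[0.9387 0.2015; 0.2015 0.6510]  H_jac=[0.2213 -0.1554]  S=[0.3278]  K=[0.5382; -0.1726]  nu=[3.0130]  x^+=[-0.5034, -3.5463]  P^+=[0.8437 0.2319; 0.2319 0.6413]
step 3: x^-=[-1.4964, -3.5463]  P^-=[1.2039 0.4045; 0.4045 0.8713]  H_jac=[0.2394 -0.1010]  S=[0.3383]  K=[0.7310; 0.0261]  nu=[-3.1331]  x^+=[-3.7868, -3.6280]  P^+=[1.0231 0.3980; 0.3980 0.8710]

H_jac[0,0] = 0.2394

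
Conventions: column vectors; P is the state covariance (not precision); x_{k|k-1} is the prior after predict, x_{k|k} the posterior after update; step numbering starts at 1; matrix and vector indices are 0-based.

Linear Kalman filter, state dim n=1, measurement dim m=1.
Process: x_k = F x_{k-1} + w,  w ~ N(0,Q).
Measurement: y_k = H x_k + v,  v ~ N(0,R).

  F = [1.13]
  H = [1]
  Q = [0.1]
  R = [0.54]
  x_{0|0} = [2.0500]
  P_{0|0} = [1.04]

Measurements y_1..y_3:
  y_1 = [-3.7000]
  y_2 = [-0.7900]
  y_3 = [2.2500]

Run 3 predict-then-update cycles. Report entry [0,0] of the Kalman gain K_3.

K[0,0] = 0.4616

step 1: x^-=[2.3165]  P^-=[1.4280]  S=[1.9680]  K=[0.7256]  nu=[-6.0165]  x^+=[-2.0491]  P^+=[0.3918]
step 2: x^-=[-2.3155]  P^-=[0.6003]  S=[1.1403]  K=[0.5265]  nu=[1.5255]  x^+=[-1.5124]  P^+=[0.2843]
step 3: x^-=[-1.7090]  P^-=[0.4630]  S=[1.0030]  K=[0.4616]  nu=[3.9590]  x^+=[0.1185]  P^+=[0.2493]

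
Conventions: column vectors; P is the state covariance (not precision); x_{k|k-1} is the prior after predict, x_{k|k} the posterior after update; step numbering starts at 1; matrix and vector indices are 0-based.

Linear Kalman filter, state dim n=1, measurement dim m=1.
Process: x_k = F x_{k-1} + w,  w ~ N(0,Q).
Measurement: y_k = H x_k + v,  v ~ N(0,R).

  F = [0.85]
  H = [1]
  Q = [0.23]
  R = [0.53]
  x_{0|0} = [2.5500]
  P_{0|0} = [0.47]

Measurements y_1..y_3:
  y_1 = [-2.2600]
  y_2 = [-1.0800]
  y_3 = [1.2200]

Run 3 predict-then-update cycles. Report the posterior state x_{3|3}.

x_post = [0.2634]

step 1: x^-=[2.1675]  P^-=[0.5696]  S=[1.0996]  K=[0.5180]  nu=[-4.4275]  x^+=[-0.1259]  P^+=[0.2745]
step 2: x^-=[-0.1070]  P^-=[0.4284]  S=[0.9584]  K=[0.4470]  nu=[-0.9730]  x^+=[-0.5419]  P^+=[0.2369]
step 3: x^-=[-0.4606]  P^-=[0.4012]  S=[0.9312]  K=[0.4308]  nu=[1.6806]  x^+=[0.2634]  P^+=[0.2283]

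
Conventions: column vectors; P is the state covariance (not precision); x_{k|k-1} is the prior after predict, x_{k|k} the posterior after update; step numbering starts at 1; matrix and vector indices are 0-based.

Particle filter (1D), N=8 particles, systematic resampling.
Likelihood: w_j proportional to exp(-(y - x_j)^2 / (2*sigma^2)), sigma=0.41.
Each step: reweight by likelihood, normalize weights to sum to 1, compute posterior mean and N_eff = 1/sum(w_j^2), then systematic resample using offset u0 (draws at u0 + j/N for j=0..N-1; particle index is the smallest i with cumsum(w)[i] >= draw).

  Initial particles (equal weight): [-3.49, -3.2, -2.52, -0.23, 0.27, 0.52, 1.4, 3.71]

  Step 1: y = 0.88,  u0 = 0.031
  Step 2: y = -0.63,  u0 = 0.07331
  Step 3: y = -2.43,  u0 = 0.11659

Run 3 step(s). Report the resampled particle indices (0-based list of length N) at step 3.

step 1: w=[0.0000, 0.0000, 0.0000, 0.0173, 0.2228, 0.4584, 0.3015, 0.0000]  mean=0.7167  Neff=2.8491  idx=[4, 4, 5, 5, 5, 5, 6, 6]
step 2: w=[0.3483, 0.3483, 0.0758, 0.0758, 0.0758, 0.0758, 0.0000, 0.0000]  mean=0.3459  Neff=3.7647  idx=[0, 0, 0, 1, 1, 2, 3, 5]
step 3: w=[0.1982, 0.1982, 0.1982, 0.1982, 0.1982, 0.0030, 0.0030, 0.0030]  mean=0.2722  Neff=5.0896  idx=[0, 1, 1, 2, 3, 3, 4, 5]

resampled_idx = [0, 1, 1, 2, 3, 3, 4, 5]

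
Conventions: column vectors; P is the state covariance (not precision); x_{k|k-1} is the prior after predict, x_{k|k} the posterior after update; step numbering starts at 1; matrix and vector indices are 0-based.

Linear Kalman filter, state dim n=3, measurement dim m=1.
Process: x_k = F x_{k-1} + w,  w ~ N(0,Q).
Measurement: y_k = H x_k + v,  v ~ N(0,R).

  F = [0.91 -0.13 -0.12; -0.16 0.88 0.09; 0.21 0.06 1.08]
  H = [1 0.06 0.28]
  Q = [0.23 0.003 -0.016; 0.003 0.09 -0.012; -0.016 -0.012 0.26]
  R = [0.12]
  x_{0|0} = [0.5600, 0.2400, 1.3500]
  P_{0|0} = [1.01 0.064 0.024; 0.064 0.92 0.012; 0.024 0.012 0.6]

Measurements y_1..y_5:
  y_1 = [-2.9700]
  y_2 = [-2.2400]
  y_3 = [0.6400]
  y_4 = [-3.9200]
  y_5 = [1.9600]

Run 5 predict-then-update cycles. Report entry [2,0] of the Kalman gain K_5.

step 1: x^-=[0.3164, 0.2431, 1.5900]  P^-=[1.0706 -0.2022 0.1150; -0.2022 0.8164 0.0799; 0.1150 0.0799 1.0217]  S=[1.3164]  K=[0.8285; -0.0994; 0.3083]  nu=[-3.7462]  x^+=[-2.7872, 0.6154, 0.4349]  P^+=[0.1670 -0.0938 -0.2213; -0.0938 0.8034 0.1203; -0.2213 0.1203 0.8966]
step 2: x^-=[-2.6685, 1.0266, -0.0787]  P^-=[0.4690 -0.2365 -0.3387; -0.2365 0.7755 0.2445; -0.3387 0.2445 1.2289]  S=[0.4783]  K=[0.7526; -0.2539; 0.0419]  nu=[0.3890]  x^+=[-2.3758, 0.9278, -0.0624]  P^+=[0.1981 -0.1450 -0.3538; -0.1450 0.7447 0.2496; -0.3538 0.2496 1.2281]
step 3: x^-=[-2.2751, 1.1910, -0.5107]  P^-=[0.5437 -0.3085 -0.5227; -0.3085 0.7723 0.4077; -0.5227 0.4077 1.5720]  S=[0.4737]  K=[0.7997; -0.3125; -0.1227]  nu=[2.9866]  x^+=[0.1135, 0.2576, -0.8770]  P^+=[0.2407 -0.1901 -0.4763; -0.1901 0.7260 0.3895; -0.4763 0.3895 1.5649]
step 4: x^-=[0.1750, 0.1296, -0.9079]  P^-=[0.6253 -0.3820 -0.6972; -0.3820 0.8000 0.5826; -0.6972 0.5826 1.9282]  S=[0.4826]  K=[0.8436; -0.3541; -0.2535]  nu=[-3.8486]  x^+=[-3.0717, 1.4925, 0.0679]  P^+=[0.2818 -0.2379 -0.5940; -0.2379 0.7395 0.5393; -0.5940 0.5393 1.8972]
step 5: x^-=[-2.9974, 1.8110, -0.4822]  P^-=[0.7060 -0.4619 -0.8687; -0.4619 0.8547 0.7672; -0.8687 0.7672 2.2824]  S=[0.4919]  K=[0.8844; -0.3979; -0.3732]  nu=[4.9838]  x^+=[1.4104, -0.1723, -2.3420]  P^+=[0.3212 -0.2887 -0.7063; -0.2887 0.7768 0.6941; -0.7063 0.6941 2.2139]

K[2,0] = -0.3732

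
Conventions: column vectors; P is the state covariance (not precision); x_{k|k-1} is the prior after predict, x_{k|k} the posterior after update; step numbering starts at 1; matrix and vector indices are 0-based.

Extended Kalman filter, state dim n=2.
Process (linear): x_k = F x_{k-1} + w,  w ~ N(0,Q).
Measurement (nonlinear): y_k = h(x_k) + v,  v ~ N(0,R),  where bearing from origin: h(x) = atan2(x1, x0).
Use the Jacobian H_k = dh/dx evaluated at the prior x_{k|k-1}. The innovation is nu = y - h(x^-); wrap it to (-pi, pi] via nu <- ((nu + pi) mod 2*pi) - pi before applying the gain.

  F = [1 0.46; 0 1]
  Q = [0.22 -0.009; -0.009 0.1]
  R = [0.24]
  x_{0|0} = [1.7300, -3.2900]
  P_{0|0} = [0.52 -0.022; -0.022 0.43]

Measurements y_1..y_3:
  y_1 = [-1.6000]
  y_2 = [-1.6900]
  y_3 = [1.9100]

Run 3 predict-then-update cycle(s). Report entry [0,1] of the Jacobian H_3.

step 1: x^-=[0.2166, -3.2900]  P^-=[0.8107 0.1668; 0.1668 0.5300]  H_jac=[0.3026 0.0199]  S=[0.3165]  K=[0.7858; 0.1929]  nu=[-0.0949]  x^+=[0.1420, -3.3083]  P^+=[0.6153 0.1188; 0.1188 0.5182]
step 2: x^-=[-1.3798, -3.3083]  P^-=[1.0543 0.3482; 0.3482 0.6182]  H_jac=[0.2575 -0.1074]  S=[0.2978]  K=[0.7861; 0.0781]  nu=[0.2759]  x^+=[-1.1629, -3.2867]  P^+=[0.8703 0.3299; 0.3299 0.6164]
step 3: x^-=[-2.6748, -3.2867]  P^-=[1.5243 0.6045; 0.6045 0.7164]  H_jac=[0.1830 -0.1490]  S=[0.2740]  K=[0.6896; 0.0143]  nu=[-2.1193]  x^+=[-4.1363, -3.3171]  P^+=[1.3940 0.6018; 0.6018 0.7164]

H_jac[0,1] = -0.1490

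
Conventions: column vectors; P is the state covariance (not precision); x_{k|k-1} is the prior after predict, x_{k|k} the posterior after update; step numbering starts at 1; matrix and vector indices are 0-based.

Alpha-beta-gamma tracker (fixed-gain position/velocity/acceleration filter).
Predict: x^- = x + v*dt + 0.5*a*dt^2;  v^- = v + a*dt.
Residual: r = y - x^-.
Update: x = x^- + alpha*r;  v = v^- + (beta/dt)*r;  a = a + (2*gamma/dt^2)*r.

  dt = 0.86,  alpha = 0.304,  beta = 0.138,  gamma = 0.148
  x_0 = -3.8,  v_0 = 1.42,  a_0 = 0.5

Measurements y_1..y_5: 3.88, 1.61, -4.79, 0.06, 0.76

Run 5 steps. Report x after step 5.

x_post = 3.4802

step 1: x_pred=-2.3939  r=6.2739  x^+=-0.4866  v^+=2.8567  a^+=3.0109
step 2: x_pred=3.0836  r=-1.4736  x^+=2.6356  v^+=5.2097  a^+=2.4212
step 3: x_pred=8.0113  r=-12.8013  x^+=4.1197  v^+=5.2377  a^+=-2.7021
step 4: x_pred=7.6249  r=-7.5649  x^+=5.3252  v^+=1.7000  a^+=-5.7297
step 5: x_pred=4.6683  r=-3.9083  x^+=3.4802  v^+=-3.8547  a^+=-7.2939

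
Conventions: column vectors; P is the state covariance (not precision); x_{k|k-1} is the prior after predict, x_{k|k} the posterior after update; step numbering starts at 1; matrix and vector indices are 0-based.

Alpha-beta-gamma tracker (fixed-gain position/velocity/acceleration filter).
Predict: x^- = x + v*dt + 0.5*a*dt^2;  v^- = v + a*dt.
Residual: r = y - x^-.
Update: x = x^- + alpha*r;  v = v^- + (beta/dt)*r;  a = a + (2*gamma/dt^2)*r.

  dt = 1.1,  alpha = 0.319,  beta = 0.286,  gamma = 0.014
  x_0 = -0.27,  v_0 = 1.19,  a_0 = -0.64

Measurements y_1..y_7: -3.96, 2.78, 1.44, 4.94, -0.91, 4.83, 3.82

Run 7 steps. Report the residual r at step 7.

step 1: x_pred=0.6518  r=-4.6118  x^+=-0.8194  v^+=-0.7131  a^+=-0.7467
step 2: x_pred=-2.0555  r=4.8355  x^+=-0.5130  v^+=-0.2772  a^+=-0.6348
step 3: x_pred=-1.2020  r=2.6420  x^+=-0.3592  v^+=-0.2886  a^+=-0.5737
step 4: x_pred=-1.0238  r=5.9638  x^+=0.8787  v^+=0.6309  a^+=-0.4357
step 5: x_pred=1.3091  r=-2.2191  x^+=0.6012  v^+=-0.4253  a^+=-0.4870
step 6: x_pred=-0.1613  r=4.9913  x^+=1.4309  v^+=0.3367  a^+=-0.3715
step 7: x_pred=1.5765  r=2.2435  x^+=2.2922  v^+=0.5113  a^+=-0.3196

resid = 2.2435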